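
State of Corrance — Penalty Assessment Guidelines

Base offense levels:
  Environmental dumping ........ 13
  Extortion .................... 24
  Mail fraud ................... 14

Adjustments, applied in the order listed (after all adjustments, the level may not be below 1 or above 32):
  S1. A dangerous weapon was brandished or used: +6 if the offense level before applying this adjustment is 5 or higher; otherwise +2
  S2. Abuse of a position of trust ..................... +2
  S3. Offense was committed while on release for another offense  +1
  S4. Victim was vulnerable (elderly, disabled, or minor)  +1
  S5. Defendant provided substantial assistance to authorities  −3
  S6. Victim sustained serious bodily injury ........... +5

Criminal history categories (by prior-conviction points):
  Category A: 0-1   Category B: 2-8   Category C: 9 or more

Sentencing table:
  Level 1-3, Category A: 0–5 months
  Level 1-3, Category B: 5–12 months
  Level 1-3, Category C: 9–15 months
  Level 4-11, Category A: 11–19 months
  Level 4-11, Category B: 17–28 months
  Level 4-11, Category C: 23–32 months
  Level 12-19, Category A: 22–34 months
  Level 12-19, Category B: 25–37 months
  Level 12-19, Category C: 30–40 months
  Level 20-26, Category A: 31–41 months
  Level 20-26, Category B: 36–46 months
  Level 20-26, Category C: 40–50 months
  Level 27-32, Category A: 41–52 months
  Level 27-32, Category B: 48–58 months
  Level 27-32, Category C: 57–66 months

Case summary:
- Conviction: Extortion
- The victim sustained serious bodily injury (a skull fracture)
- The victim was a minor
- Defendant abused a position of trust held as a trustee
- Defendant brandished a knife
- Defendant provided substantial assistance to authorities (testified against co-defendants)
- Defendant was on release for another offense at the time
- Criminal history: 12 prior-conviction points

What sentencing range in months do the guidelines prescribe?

57-66 months

Base offense level for extortion: 24.
S1 applies (level before this adjustment is 24 ≥ 5, so +6): 24 + 6 = 30.
S2 applies: 30 + 2 = 32.
S3 applies: 32 + 1 = 33.
S4 applies: 33 + 1 = 34.
S5 applies: 34 − 3 = 31.
S6 applies: 31 + 5 = 36.
Level 36 exceeds the maximum of 32; capped at 32.
Final offense level: 32.
Criminal history: 12 prior points → Category C (9+).
Level 32 falls in the 27-32 band.
Grid: Level 27-32 × Category C = 57-66 months.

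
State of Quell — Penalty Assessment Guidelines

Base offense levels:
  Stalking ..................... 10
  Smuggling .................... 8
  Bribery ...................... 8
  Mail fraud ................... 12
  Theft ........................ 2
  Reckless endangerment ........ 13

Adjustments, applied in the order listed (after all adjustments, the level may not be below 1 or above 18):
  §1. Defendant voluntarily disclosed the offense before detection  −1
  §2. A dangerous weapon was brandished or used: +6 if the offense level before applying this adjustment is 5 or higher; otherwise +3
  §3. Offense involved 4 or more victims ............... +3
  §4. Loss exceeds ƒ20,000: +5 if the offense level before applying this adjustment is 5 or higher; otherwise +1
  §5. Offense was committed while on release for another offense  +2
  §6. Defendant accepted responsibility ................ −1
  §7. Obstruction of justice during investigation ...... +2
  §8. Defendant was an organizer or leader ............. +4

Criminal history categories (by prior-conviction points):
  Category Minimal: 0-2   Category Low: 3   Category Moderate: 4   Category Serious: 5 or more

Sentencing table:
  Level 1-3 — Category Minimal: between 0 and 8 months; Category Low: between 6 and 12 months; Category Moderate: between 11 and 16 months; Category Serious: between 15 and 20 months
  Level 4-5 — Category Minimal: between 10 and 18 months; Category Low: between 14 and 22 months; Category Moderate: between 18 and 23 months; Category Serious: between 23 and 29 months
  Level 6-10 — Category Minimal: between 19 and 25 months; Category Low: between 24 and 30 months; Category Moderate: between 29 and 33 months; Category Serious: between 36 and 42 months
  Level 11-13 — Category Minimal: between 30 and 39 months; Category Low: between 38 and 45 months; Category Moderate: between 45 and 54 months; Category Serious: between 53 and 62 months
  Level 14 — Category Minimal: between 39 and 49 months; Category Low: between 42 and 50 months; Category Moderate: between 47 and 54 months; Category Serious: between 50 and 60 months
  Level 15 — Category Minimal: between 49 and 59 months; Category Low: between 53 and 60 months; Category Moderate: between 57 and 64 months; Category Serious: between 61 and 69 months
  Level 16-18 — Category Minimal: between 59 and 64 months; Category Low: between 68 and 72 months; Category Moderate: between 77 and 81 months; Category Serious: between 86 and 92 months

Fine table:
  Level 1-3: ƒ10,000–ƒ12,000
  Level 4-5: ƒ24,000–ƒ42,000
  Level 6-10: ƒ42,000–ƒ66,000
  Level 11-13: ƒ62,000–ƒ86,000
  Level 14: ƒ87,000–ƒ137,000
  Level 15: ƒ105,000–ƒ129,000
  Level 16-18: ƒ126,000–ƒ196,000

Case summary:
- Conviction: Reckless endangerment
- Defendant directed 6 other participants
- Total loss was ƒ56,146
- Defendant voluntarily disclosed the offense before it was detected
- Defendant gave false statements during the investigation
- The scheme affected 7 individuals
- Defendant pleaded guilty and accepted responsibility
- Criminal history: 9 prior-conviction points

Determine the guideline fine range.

Base offense level for reckless endangerment: 13.
§1 applies: 13 − 1 = 12.
§3 applies: 12 + 3 = 15.
§4 applies (level before this adjustment is 15 ≥ 5, so +5): 15 + 5 = 20.
§5 does not apply.
§6 applies: 20 − 1 = 19.
§7 applies: 19 + 2 = 21.
§8 applies: 21 + 4 = 25.
Level 25 exceeds the maximum of 18; capped at 18.
Final offense level: 18.
Level 18 falls in the 16-18 band.
Fine table: Level 16-18 → ƒ126,000–ƒ196,000.

ƒ126,000–ƒ196,000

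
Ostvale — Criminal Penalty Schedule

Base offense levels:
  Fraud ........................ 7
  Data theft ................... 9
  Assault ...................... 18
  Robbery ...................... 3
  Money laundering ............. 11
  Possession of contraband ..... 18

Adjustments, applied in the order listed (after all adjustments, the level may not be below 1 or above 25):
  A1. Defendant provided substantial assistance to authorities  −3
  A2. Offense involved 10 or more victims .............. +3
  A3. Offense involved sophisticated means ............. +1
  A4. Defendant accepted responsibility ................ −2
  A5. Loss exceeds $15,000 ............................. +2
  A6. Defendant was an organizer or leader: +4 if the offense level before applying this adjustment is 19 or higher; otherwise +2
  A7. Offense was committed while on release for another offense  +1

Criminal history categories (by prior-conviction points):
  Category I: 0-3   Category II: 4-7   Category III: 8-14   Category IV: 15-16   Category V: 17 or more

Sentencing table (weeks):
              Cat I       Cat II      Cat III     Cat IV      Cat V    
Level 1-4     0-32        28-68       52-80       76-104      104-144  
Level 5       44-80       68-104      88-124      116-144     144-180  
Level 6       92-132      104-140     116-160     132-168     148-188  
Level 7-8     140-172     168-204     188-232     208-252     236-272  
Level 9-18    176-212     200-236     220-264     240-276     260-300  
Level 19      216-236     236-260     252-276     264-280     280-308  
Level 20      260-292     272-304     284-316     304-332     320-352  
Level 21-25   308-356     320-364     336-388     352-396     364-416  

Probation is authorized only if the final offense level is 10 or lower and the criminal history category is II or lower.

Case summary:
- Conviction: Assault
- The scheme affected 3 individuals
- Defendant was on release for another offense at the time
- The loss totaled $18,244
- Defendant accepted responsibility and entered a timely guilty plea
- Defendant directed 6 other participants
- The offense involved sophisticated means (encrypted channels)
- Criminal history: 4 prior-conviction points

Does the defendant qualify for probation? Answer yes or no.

No

Base offense level for assault: 18.
A2 does not apply.
A3 applies: 18 + 1 = 19.
A4 applies: 19 − 2 = 17.
A5 applies: 17 + 2 = 19.
A6 applies (level before this adjustment is 19 ≥ 19, so +4): 19 + 4 = 23.
A7 applies: 23 + 1 = 24.
Final offense level: 24.
Criminal history: 4 prior points → Category II (4-7).
Level 24 falls in the 21-25 band.
Grid: Level 21-25 × Category II = 320-364 weeks.
Probation check: level 24 > 10 and category II ≤ II → not eligible.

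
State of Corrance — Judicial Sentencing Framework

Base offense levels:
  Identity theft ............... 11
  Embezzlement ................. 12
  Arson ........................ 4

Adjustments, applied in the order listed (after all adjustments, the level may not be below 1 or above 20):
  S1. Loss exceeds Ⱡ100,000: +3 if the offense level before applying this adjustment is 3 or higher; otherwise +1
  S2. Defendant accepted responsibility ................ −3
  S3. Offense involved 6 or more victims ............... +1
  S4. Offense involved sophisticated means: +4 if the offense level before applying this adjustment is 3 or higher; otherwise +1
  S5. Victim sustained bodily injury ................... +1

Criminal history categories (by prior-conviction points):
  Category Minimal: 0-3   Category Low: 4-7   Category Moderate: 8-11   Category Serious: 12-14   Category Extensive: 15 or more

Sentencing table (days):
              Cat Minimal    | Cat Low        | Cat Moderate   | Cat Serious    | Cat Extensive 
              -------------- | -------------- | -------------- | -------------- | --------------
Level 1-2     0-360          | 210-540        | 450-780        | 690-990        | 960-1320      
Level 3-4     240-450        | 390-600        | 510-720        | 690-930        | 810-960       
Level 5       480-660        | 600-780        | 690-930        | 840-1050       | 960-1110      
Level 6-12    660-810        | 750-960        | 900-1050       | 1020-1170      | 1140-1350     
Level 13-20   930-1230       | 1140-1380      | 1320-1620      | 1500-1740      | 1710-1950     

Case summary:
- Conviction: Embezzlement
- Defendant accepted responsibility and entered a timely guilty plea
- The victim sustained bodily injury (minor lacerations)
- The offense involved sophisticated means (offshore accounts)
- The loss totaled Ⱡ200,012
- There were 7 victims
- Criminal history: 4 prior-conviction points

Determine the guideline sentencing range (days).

Base offense level for embezzlement: 12.
S1 applies (level before this adjustment is 12 ≥ 3, so +3): 12 + 3 = 15.
S2 applies: 15 − 3 = 12.
S3 applies: 12 + 1 = 13.
S4 applies (level before this adjustment is 13 ≥ 3, so +4): 13 + 4 = 17.
S5 applies: 17 + 1 = 18.
Final offense level: 18.
Criminal history: 4 prior points → Category Low (4-7).
Level 18 falls in the 13-20 band.
Grid: Level 13-20 × Category Low = 1140-1380 days.

1140-1380 days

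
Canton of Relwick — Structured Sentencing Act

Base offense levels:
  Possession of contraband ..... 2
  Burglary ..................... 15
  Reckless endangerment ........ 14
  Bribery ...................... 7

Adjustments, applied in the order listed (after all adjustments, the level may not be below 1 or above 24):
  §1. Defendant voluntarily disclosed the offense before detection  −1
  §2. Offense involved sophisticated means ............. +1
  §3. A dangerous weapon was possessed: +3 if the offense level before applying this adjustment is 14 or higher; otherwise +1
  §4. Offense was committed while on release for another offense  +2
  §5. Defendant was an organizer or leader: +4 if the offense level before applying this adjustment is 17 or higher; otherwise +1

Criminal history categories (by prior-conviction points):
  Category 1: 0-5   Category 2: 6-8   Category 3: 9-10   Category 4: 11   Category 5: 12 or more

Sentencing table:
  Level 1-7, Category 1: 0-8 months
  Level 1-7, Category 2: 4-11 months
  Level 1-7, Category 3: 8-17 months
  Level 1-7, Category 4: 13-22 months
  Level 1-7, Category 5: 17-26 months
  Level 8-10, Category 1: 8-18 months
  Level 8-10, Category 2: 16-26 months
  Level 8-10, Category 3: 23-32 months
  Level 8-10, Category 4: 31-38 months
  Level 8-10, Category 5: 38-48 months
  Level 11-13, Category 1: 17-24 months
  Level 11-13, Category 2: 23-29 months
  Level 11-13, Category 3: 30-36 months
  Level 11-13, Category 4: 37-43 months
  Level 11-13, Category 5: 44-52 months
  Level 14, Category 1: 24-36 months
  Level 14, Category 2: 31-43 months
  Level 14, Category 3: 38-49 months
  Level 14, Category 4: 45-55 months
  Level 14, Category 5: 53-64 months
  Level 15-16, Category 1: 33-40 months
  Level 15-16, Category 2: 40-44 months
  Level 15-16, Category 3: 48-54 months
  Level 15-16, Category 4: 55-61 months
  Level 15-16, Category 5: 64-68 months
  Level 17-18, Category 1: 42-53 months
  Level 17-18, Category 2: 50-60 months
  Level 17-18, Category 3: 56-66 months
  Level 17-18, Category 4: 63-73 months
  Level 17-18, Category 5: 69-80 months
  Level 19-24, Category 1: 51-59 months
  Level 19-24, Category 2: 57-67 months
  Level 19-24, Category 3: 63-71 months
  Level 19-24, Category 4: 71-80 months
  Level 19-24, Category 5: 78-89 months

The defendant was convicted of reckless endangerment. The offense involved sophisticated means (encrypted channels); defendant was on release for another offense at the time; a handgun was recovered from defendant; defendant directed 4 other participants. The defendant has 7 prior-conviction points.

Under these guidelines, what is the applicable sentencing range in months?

Base offense level for reckless endangerment: 14.
§2 applies: 14 + 1 = 15.
§3 applies (level before this adjustment is 15 ≥ 14, so +3): 15 + 3 = 18.
§4 applies: 18 + 2 = 20.
§5 applies (level before this adjustment is 20 ≥ 17, so +4): 20 + 4 = 24.
Final offense level: 24.
Criminal history: 7 prior points → Category 2 (6-8).
Level 24 falls in the 19-24 band.
Grid: Level 19-24 × Category 2 = 57-67 months.

57-67 months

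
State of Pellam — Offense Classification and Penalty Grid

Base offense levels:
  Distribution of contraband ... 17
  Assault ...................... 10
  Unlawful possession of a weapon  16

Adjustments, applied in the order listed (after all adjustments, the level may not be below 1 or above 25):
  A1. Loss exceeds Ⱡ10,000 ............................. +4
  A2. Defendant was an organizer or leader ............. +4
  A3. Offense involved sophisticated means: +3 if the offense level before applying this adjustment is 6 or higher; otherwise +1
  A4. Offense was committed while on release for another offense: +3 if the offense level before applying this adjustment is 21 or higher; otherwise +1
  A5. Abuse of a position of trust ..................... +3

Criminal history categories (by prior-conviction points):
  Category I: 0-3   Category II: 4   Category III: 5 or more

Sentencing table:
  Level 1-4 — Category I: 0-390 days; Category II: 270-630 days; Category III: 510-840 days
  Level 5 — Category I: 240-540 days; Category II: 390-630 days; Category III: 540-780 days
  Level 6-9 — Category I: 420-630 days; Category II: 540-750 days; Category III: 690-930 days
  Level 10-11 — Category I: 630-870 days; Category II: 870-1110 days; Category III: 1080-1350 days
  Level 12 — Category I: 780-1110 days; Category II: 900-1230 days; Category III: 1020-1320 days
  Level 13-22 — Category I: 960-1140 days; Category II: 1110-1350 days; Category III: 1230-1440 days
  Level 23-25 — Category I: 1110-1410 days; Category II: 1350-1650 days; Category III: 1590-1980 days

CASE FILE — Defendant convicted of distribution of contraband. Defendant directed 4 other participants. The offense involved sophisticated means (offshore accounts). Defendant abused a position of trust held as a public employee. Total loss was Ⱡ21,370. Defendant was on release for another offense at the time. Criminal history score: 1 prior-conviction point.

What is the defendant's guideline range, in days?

1110-1410 days

Base offense level for distribution of contraband: 17.
A1 applies: 17 + 4 = 21.
A2 applies: 21 + 4 = 25.
A3 applies (level before this adjustment is 25 ≥ 6, so +3): 25 + 3 = 28.
A4 applies (level before this adjustment is 28 ≥ 21, so +3): 28 + 3 = 31.
A5 applies: 31 + 3 = 34.
Level 34 exceeds the maximum of 25; capped at 25.
Final offense level: 25.
Criminal history: 1 prior point → Category I (0-3).
Level 25 falls in the 23-25 band.
Grid: Level 23-25 × Category I = 1110-1410 days.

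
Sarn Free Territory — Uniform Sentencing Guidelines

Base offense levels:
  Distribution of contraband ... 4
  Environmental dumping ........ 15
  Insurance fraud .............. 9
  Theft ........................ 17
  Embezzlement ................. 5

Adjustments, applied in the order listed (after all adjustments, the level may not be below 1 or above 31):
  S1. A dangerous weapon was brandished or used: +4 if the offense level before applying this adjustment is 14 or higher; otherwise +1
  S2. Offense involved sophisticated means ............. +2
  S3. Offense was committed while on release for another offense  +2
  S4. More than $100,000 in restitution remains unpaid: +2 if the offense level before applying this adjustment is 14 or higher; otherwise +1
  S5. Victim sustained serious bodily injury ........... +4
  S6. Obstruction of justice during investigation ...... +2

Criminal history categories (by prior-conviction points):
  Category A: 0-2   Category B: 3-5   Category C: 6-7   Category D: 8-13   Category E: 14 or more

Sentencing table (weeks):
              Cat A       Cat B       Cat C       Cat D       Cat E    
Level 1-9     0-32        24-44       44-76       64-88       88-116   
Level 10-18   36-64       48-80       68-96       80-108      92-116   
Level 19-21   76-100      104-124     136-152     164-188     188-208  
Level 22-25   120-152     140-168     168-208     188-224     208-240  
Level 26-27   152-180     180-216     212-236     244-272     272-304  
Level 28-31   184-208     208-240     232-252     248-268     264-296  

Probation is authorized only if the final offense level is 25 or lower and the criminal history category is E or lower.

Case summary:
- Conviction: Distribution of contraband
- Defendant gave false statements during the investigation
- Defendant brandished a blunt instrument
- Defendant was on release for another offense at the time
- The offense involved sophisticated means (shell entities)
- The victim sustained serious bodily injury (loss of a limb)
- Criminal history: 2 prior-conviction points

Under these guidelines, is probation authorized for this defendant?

Base offense level for distribution of contraband: 4.
S1 applies (level before this adjustment is 4 < 14, so +1): 4 + 1 = 5.
S2 applies: 5 + 2 = 7.
S3 applies: 7 + 2 = 9.
S5 applies: 9 + 4 = 13.
S6 applies: 13 + 2 = 15.
Final offense level: 15.
Criminal history: 2 prior points → Category A (0-2).
Level 15 falls in the 10-18 band.
Grid: Level 10-18 × Category A = 36-64 weeks.
Probation check: level 15 ≤ 25 and category A ≤ E → eligible.

Yes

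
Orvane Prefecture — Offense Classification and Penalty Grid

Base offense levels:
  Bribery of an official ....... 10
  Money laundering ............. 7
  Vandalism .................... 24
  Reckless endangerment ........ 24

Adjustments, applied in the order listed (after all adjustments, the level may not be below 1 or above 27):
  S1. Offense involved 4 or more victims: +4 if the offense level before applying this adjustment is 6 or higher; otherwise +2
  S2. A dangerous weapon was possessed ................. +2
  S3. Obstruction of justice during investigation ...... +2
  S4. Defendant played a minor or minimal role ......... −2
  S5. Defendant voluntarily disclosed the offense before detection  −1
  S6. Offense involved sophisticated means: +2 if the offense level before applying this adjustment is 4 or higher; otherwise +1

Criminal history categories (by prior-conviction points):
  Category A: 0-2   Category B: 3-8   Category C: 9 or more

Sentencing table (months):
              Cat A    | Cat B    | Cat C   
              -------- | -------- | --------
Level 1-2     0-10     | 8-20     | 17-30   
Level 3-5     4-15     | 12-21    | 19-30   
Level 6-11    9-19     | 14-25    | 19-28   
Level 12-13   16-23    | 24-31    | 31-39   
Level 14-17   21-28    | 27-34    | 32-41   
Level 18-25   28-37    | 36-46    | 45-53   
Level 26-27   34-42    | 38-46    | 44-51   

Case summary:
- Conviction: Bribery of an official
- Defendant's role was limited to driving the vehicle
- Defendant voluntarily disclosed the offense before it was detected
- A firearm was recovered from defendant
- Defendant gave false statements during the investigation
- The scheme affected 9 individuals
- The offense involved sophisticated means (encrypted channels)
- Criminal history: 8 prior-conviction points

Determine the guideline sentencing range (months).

Base offense level for bribery of an official: 10.
S1 applies (level before this adjustment is 10 ≥ 6, so +4): 10 + 4 = 14.
S2 applies: 14 + 2 = 16.
S3 applies: 16 + 2 = 18.
S4 applies: 18 − 2 = 16.
S5 applies: 16 − 1 = 15.
S6 applies (level before this adjustment is 15 ≥ 4, so +2): 15 + 2 = 17.
Final offense level: 17.
Criminal history: 8 prior points → Category B (3-8).
Level 17 falls in the 14-17 band.
Grid: Level 14-17 × Category B = 27-34 months.

27-34 months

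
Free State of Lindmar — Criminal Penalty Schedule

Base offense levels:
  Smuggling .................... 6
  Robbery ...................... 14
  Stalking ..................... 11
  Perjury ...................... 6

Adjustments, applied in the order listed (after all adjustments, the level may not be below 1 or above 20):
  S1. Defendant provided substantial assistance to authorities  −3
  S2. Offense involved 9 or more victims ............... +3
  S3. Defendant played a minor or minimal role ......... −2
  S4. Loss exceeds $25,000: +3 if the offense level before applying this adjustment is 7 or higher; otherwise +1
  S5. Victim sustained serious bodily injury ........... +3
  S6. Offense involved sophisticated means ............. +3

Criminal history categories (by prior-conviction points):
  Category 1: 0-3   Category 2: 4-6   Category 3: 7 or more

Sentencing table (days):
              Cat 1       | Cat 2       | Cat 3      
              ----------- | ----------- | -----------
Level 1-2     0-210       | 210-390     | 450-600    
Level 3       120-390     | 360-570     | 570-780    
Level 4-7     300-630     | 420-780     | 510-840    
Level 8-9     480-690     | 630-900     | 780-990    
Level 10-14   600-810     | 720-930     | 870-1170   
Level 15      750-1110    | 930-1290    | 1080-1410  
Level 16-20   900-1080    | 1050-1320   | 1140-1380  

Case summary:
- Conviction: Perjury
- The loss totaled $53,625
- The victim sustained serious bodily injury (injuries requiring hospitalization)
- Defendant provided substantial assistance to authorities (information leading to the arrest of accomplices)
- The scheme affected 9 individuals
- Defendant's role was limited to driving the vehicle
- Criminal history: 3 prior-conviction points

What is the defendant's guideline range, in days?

Base offense level for perjury: 6.
S1 applies: 6 − 3 = 3.
S2 applies: 3 + 3 = 6.
S3 applies: 6 − 2 = 4.
S4 applies (level before this adjustment is 4 < 7, so +1): 4 + 1 = 5.
S5 applies: 5 + 3 = 8.
S6 does not apply.
Final offense level: 8.
Criminal history: 3 prior points → Category 1 (0-3).
Level 8 falls in the 8-9 band.
Grid: Level 8-9 × Category 1 = 480-690 days.

480-690 days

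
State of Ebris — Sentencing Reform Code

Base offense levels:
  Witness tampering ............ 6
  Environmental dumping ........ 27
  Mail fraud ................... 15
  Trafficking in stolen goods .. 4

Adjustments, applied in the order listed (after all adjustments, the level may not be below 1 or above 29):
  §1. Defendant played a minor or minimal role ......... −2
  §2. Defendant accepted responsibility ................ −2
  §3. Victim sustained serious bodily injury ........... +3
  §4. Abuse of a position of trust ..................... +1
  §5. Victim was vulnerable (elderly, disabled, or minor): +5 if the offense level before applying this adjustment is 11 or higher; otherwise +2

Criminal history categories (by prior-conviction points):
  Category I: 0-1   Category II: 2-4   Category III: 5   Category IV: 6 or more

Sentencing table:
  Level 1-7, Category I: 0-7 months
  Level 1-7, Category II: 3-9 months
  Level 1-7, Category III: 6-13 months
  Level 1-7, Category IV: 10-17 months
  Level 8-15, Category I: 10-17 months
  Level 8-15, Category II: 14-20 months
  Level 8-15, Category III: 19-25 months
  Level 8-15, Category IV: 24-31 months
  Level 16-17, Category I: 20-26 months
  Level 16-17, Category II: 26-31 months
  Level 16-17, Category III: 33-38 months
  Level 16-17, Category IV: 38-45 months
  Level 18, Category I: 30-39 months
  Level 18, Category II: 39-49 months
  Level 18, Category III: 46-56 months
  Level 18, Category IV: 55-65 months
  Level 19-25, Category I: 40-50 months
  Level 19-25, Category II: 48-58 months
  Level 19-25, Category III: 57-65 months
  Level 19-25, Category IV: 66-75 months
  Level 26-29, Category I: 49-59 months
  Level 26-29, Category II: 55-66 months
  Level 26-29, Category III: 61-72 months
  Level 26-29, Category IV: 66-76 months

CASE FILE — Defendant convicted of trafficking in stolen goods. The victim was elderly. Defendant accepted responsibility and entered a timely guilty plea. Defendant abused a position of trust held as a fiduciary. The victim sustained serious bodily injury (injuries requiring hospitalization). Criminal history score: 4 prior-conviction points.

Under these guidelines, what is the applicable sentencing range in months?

14-20 months

Base offense level for trafficking in stolen goods: 4.
§2 applies: 4 − 2 = 2.
§3 applies: 2 + 3 = 5.
§4 applies: 5 + 1 = 6.
§5 applies (level before this adjustment is 6 < 11, so +2): 6 + 2 = 8.
Final offense level: 8.
Criminal history: 4 prior points → Category II (2-4).
Level 8 falls in the 8-15 band.
Grid: Level 8-15 × Category II = 14-20 months.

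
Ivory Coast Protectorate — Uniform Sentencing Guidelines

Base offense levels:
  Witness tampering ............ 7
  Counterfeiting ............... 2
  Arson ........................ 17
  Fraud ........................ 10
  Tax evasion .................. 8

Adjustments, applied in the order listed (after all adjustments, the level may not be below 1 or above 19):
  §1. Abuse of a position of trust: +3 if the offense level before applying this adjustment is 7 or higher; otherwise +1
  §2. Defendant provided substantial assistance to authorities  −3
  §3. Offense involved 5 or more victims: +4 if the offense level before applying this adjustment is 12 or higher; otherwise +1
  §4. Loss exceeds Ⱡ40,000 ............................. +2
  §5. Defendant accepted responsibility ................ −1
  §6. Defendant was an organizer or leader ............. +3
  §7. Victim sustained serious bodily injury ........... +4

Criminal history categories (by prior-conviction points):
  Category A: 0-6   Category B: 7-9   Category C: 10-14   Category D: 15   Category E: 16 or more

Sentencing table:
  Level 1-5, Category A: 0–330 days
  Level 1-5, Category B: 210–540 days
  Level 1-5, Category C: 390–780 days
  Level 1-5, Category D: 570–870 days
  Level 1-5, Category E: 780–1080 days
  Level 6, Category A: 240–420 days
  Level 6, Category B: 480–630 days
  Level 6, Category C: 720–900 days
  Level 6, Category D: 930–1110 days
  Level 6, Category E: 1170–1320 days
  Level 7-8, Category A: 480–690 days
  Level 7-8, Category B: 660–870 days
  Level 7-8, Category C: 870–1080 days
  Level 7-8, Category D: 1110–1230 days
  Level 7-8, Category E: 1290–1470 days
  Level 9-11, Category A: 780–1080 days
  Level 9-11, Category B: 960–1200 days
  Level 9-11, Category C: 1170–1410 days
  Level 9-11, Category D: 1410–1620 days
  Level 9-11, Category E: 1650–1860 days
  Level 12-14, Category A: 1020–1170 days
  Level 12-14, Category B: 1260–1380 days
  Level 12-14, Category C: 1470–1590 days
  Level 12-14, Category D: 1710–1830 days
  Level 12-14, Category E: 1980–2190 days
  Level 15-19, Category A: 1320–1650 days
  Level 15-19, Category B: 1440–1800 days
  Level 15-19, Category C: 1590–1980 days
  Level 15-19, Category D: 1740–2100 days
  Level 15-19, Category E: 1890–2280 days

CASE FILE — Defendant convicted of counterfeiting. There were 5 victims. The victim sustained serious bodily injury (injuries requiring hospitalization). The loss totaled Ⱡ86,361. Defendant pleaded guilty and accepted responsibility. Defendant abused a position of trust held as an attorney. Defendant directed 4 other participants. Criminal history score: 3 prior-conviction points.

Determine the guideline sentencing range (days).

Base offense level for counterfeiting: 2.
§1 applies (level before this adjustment is 2 < 7, so +1): 2 + 1 = 3.
§2 does not apply.
§3 applies (level before this adjustment is 3 < 12, so +1): 3 + 1 = 4.
§4 applies: 4 + 2 = 6.
§5 applies: 6 − 1 = 5.
§6 applies: 5 + 3 = 8.
§7 applies: 8 + 4 = 12.
Final offense level: 12.
Criminal history: 3 prior points → Category A (0-6).
Level 12 falls in the 12-14 band.
Grid: Level 12-14 × Category A = 1020-1170 days.

1020-1170 days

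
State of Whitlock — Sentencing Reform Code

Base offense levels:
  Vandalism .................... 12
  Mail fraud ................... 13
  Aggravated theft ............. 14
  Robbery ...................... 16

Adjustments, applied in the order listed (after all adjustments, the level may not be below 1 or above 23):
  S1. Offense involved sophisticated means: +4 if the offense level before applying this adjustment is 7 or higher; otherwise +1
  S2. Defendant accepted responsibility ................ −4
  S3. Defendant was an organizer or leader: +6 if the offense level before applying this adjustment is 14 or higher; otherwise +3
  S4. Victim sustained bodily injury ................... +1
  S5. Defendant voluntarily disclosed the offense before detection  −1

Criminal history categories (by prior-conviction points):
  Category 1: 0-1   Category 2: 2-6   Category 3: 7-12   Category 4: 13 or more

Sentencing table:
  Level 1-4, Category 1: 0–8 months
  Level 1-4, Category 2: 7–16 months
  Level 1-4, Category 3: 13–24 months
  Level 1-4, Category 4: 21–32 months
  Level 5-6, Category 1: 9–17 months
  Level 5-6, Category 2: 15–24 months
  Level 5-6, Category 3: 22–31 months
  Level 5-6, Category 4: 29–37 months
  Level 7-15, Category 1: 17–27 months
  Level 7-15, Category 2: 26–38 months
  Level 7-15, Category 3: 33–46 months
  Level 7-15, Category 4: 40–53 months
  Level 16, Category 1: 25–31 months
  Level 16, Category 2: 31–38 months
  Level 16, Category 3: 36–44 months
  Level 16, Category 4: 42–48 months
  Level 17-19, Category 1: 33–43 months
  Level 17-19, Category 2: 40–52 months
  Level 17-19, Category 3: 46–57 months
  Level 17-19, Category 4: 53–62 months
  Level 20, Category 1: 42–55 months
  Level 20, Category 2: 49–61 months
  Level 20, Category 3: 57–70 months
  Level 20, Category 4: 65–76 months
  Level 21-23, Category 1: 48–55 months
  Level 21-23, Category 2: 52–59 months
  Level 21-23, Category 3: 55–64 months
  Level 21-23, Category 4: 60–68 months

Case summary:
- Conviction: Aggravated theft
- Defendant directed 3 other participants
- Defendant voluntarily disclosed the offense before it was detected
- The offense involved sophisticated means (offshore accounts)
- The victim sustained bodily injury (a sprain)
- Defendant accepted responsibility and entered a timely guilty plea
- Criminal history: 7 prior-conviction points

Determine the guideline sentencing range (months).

57-70 months

Base offense level for aggravated theft: 14.
S1 applies (level before this adjustment is 14 ≥ 7, so +4): 14 + 4 = 18.
S2 applies: 18 − 4 = 14.
S3 applies (level before this adjustment is 14 ≥ 14, so +6): 14 + 6 = 20.
S4 applies: 20 + 1 = 21.
S5 applies: 21 − 1 = 20.
Final offense level: 20.
Criminal history: 7 prior points → Category 3 (7-12).
Level 20 falls in the 20 band.
Grid: Level 20 × Category 3 = 57-70 months.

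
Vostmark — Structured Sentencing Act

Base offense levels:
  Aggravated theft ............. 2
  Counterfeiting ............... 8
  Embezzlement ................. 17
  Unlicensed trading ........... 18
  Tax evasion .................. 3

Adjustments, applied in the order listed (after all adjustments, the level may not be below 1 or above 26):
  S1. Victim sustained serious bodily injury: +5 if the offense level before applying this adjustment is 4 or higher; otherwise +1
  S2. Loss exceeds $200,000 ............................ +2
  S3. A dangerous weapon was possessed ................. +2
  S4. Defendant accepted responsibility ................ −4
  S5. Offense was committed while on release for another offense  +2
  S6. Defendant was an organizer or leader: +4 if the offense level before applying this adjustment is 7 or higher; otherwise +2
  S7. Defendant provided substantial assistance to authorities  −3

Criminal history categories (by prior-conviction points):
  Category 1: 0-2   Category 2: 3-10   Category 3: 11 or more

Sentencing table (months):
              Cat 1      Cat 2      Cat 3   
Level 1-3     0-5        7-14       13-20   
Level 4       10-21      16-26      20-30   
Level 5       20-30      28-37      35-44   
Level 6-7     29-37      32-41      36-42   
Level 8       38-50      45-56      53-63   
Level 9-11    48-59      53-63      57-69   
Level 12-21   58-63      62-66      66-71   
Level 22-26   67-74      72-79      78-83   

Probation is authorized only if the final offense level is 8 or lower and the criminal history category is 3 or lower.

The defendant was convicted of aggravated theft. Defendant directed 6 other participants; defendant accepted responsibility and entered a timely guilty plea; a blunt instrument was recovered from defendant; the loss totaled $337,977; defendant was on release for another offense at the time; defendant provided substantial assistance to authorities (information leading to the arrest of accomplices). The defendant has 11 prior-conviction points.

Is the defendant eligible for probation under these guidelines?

Yes

Base offense level for aggravated theft: 2.
S1 does not apply.
S2 applies: 2 + 2 = 4.
S3 applies: 4 + 2 = 6.
S4 applies: 6 − 4 = 2.
S5 applies: 2 + 2 = 4.
S6 applies (level before this adjustment is 4 < 7, so +2): 4 + 2 = 6.
S7 applies: 6 − 3 = 3.
Final offense level: 3.
Criminal history: 11 prior points → Category 3 (11+).
Level 3 falls in the 1-3 band.
Grid: Level 1-3 × Category 3 = 13-20 months.
Probation check: level 3 ≤ 8 and category 3 ≤ 3 → eligible.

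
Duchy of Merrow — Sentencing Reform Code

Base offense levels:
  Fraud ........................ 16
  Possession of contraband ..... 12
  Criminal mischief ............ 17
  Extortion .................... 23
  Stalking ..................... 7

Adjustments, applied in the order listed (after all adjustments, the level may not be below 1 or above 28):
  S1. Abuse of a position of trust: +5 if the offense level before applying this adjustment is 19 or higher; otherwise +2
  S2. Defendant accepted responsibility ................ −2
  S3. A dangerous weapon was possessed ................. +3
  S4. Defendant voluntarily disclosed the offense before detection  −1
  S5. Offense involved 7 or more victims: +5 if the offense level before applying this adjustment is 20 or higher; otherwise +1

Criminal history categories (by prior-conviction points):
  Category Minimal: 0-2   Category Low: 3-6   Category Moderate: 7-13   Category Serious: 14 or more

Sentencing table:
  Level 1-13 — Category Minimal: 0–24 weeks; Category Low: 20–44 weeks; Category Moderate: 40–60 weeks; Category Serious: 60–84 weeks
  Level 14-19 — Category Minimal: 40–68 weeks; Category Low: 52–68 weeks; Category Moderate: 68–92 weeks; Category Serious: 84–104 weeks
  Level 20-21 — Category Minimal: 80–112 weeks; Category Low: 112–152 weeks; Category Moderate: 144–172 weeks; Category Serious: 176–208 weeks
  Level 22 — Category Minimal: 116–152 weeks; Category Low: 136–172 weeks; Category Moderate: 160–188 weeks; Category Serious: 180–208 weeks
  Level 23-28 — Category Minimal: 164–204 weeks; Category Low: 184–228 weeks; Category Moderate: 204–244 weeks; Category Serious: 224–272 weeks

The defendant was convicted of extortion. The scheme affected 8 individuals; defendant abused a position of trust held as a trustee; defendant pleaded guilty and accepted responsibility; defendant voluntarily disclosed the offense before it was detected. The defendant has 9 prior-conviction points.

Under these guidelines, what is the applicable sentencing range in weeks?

204-244 weeks

Base offense level for extortion: 23.
S1 applies (level before this adjustment is 23 ≥ 19, so +5): 23 + 5 = 28.
S2 applies: 28 − 2 = 26.
S4 applies: 26 − 1 = 25.
S5 applies (level before this adjustment is 25 ≥ 20, so +5): 25 + 5 = 30.
Level 30 exceeds the maximum of 28; capped at 28.
Final offense level: 28.
Criminal history: 9 prior points → Category Moderate (7-13).
Level 28 falls in the 23-28 band.
Grid: Level 23-28 × Category Moderate = 204-244 weeks.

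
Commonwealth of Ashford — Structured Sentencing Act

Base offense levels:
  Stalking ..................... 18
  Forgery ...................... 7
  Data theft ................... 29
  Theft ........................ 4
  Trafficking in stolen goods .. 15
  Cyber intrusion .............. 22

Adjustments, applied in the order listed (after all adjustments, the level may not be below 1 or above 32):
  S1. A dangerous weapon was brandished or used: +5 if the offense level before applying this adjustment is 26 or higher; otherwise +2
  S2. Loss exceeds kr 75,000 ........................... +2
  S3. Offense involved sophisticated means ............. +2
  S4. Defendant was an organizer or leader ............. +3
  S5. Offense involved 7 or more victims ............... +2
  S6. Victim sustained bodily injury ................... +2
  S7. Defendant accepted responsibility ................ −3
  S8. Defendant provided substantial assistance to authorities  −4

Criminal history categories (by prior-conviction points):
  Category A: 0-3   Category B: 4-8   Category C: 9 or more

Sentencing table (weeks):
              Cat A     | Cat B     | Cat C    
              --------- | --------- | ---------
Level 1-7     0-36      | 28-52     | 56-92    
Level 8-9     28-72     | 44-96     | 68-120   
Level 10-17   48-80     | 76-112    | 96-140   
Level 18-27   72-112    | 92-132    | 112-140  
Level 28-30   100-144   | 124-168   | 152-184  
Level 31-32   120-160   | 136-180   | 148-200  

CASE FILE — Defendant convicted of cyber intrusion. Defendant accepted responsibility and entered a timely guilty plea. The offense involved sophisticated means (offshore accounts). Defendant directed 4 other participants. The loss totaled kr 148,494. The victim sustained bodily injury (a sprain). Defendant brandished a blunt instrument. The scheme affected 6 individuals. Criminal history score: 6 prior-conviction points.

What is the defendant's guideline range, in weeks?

Base offense level for cyber intrusion: 22.
S1 applies (level before this adjustment is 22 < 26, so +2): 22 + 2 = 24.
S2 applies: 24 + 2 = 26.
S3 applies: 26 + 2 = 28.
S4 applies: 28 + 3 = 31.
S5 does not apply.
S6 applies: 31 + 2 = 33.
S7 applies: 33 − 3 = 30.
S8 does not apply.
Final offense level: 30.
Criminal history: 6 prior points → Category B (4-8).
Level 30 falls in the 28-30 band.
Grid: Level 28-30 × Category B = 124-168 weeks.

124-168 weeks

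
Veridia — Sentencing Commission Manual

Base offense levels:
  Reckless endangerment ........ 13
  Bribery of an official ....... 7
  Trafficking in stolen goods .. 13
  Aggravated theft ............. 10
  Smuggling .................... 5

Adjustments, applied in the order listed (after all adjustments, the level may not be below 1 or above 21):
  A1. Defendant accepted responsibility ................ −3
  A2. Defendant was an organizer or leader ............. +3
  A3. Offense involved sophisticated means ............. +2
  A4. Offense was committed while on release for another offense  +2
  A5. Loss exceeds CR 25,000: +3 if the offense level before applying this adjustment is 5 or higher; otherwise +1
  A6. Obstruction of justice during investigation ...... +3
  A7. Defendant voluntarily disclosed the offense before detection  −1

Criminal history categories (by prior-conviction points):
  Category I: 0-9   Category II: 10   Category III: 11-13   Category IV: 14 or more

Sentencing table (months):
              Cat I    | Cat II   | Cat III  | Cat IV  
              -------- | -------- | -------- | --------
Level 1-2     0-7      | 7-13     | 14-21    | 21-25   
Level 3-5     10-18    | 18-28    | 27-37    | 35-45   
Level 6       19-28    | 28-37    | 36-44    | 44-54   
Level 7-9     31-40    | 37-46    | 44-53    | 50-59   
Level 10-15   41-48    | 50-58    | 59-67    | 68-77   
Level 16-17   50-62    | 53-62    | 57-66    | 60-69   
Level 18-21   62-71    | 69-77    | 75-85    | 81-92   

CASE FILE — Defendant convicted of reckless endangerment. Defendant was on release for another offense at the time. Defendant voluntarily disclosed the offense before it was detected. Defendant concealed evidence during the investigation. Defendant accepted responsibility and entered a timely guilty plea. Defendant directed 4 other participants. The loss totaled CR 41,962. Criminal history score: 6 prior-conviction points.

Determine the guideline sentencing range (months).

Base offense level for reckless endangerment: 13.
A1 applies: 13 − 3 = 10.
A2 applies: 10 + 3 = 13.
A4 applies: 13 + 2 = 15.
A5 applies (level before this adjustment is 15 ≥ 5, so +3): 15 + 3 = 18.
A6 applies: 18 + 3 = 21.
A7 applies: 21 − 1 = 20.
Final offense level: 20.
Criminal history: 6 prior points → Category I (0-9).
Level 20 falls in the 18-21 band.
Grid: Level 18-21 × Category I = 62-71 months.

62-71 months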